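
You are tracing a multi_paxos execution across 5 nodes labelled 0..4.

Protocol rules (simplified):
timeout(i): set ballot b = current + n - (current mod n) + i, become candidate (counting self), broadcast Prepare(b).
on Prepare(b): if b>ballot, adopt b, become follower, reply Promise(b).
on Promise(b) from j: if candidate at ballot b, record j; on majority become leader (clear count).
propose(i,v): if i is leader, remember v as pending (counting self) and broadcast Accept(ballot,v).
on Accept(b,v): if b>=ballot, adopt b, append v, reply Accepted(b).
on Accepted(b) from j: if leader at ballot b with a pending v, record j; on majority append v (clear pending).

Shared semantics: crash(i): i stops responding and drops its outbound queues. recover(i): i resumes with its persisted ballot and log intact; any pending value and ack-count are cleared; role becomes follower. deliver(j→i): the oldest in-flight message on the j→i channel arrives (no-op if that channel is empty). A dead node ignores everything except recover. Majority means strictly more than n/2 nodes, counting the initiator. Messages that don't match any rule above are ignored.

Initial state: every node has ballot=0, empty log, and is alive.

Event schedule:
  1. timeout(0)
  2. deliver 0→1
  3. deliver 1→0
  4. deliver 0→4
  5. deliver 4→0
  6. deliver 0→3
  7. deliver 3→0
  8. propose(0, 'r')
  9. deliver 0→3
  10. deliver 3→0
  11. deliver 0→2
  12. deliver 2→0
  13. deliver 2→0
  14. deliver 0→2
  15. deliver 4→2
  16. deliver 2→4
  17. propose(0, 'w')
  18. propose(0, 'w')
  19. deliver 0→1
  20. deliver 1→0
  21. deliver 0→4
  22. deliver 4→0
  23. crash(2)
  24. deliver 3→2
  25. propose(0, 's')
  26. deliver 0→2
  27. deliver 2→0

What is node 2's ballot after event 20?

step 1 timeout(0): 0={cand,b=5,log=-}
step 2 deliver 0→1: 1={foll,b=5,log=-}
step 3 deliver 1→0: —
step 4 deliver 0→4: 4={foll,b=5,log=-}
step 5 deliver 4→0: 0={lead,b=5,log=-}
step 6 deliver 0→3: 3={foll,b=5,log=-}
step 7 deliver 3→0: —
step 8 propose(0,'r'): —
step 9 deliver 0→3: 3={foll,b=5,log=r}
step 10 deliver 3→0: —
step 11 deliver 0→2: 2={foll,b=5,log=-}
step 12 deliver 2→0: —
step 13 deliver 2→0: —
step 14 deliver 0→2: 2={foll,b=5,log=r}
step 15 deliver 4→2: —
step 16 deliver 2→4: —
step 17 propose(0,'w'): —
step 18 propose(0,'w'): —
step 19 deliver 0→1: 1={foll,b=5,log=r}
step 20 deliver 1→0: —

5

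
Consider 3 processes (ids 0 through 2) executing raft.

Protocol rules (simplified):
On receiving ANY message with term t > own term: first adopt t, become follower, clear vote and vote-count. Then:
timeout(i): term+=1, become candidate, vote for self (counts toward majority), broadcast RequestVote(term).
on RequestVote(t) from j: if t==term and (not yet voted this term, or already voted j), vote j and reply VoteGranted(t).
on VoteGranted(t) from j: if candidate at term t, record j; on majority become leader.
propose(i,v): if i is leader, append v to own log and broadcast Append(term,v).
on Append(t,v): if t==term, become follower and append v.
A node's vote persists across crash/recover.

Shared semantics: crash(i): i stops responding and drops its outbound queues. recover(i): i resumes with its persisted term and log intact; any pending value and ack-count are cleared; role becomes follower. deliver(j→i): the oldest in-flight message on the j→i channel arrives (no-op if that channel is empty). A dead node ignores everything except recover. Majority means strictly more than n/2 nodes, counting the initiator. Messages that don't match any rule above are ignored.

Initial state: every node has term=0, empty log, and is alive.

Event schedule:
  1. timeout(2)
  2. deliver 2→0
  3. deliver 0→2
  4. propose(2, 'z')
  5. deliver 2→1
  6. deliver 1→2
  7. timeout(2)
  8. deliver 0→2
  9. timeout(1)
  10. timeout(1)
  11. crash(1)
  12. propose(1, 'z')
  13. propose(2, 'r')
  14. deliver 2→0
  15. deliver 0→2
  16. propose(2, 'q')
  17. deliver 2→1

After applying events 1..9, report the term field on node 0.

1

1. timeout(2):  <2:cand t1 ->
2. deliver 2→0:  <0:foll t1 ->
3. deliver 0→2:  <2:lead t1 ->
4. propose(2,'z'):  <2:lead t1 z>
5. deliver 2→1:  <1:foll t1 ->
6. deliver 1→2:  nop
7. timeout(2):  <2:cand t2 z>
8. deliver 0→2:  nop
9. timeout(1):  <1:cand t2 ->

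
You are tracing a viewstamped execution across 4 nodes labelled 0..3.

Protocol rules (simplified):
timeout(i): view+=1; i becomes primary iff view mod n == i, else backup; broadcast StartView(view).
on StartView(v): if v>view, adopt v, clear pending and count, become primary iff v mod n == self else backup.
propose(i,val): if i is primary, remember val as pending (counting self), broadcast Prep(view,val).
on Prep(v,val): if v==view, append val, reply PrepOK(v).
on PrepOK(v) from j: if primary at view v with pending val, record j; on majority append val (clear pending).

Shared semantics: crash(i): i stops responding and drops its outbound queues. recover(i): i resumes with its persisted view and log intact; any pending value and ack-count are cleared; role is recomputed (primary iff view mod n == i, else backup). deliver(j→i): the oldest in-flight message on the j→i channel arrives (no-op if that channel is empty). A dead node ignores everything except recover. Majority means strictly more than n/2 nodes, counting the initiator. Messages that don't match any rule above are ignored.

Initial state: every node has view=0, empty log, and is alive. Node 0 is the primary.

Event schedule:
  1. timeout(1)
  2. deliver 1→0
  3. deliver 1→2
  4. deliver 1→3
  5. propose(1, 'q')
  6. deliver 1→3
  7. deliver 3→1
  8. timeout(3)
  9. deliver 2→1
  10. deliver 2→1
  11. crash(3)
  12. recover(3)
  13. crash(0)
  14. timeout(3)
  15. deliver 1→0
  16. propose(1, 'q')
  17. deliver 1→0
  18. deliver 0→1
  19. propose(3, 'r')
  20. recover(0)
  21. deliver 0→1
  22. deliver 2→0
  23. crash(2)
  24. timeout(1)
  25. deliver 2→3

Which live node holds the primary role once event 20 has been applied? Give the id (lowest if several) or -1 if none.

1

e1 timeout(1): 1[prim,v=1,-]
e2 deliver 1→0: 0[back,v=1,-]
e3 deliver 1→2: 2[back,v=1,-]
e4 deliver 1→3: 3[back,v=1,-]
e5 propose(1,'q'): ·
e6 deliver 1→3: 3[back,v=1,q]
e7 deliver 3→1: ·
e8 timeout(3): 3[back,v=2,q]
e9 deliver 2→1: ·
e10 deliver 2→1: ·
e11 crash(3): 3[✗back,v=2,q]
e12 recover(3): 3[back,v=2,q]
e13 crash(0): 0[✗back,v=1,-]
e14 timeout(3): 3[prim,v=3,q]
e15 deliver 1→0: ·
e16 propose(1,'q'): ·
e17 deliver 1→0: ·
e18 deliver 0→1: ·
e19 propose(3,'r'): ·
e20 recover(0): 0[back,v=1,-]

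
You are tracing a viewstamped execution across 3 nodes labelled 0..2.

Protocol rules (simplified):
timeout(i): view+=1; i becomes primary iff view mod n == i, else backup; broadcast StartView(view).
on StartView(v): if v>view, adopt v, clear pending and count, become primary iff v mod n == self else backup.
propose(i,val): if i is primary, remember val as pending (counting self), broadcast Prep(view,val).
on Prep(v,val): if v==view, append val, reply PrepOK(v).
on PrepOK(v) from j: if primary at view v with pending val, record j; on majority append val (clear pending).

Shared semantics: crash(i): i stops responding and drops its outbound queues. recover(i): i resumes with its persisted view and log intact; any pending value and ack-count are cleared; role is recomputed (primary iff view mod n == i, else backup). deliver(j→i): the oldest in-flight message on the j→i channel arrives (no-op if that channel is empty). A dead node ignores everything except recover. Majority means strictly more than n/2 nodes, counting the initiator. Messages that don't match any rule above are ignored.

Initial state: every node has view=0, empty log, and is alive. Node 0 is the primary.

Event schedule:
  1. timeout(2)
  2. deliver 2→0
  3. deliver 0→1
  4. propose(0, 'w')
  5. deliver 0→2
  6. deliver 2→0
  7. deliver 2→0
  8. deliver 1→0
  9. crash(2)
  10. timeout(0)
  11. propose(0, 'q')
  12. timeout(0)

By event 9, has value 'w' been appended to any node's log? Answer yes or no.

e1 timeout(2): 2[back,v=1,-]
e2 deliver 2→0: 0[back,v=1,-]
e3 deliver 0→1: ·
e4 propose(0,'w'): ·
e5 deliver 0→2: ·
e6 deliver 2→0: ·
e7 deliver 2→0: ·
e8 deliver 1→0: ·
e9 crash(2): 2[✗back,v=1,-]

no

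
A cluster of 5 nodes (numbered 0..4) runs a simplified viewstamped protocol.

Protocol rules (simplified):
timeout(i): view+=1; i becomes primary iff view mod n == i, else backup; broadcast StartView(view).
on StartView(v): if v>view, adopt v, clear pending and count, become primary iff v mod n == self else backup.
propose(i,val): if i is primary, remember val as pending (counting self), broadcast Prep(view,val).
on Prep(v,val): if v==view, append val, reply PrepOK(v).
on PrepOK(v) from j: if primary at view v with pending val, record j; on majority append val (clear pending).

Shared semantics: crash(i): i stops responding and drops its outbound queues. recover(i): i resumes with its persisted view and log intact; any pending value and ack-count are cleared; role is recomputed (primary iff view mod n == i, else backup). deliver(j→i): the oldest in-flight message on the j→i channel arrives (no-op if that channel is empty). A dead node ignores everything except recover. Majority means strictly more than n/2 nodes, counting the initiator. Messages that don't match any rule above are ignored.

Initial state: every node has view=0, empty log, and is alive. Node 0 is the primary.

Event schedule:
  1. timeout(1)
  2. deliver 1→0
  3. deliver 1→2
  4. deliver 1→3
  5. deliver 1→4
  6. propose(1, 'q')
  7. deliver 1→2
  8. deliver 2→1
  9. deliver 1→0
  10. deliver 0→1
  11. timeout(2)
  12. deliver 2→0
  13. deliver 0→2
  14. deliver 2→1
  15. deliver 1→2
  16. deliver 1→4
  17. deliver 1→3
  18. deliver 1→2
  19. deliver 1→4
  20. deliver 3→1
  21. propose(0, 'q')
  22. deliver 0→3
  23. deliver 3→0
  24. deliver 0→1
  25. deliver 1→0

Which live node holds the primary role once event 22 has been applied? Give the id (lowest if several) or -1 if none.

2

1. timeout(1):  <1:prim v1 ->
2. deliver 1→0:  <0:back v1 ->
3. deliver 1→2:  <2:back v1 ->
4. deliver 1→3:  <3:back v1 ->
5. deliver 1→4:  <4:back v1 ->
6. propose(1,'q'):  nop
7. deliver 1→2:  <2:back v1 q>
8. deliver 2→1:  nop
9. deliver 1→0:  <0:back v1 q>
10. deliver 0→1:  <1:prim v1 q>
11. timeout(2):  <2:prim v2 q>
12. deliver 2→0:  <0:back v2 q>
13. deliver 0→2:  nop
14. deliver 2→1:  <1:back v2 q>
15. deliver 1→2:  nop
16. deliver 1→4:  <4:back v1 q>
17. deliver 1→3:  <3:back v1 q>
18. deliver 1→2:  nop
19. deliver 1→4:  nop
20. deliver 3→1:  nop
21. propose(0,'q'):  nop
22. deliver 0→3:  nop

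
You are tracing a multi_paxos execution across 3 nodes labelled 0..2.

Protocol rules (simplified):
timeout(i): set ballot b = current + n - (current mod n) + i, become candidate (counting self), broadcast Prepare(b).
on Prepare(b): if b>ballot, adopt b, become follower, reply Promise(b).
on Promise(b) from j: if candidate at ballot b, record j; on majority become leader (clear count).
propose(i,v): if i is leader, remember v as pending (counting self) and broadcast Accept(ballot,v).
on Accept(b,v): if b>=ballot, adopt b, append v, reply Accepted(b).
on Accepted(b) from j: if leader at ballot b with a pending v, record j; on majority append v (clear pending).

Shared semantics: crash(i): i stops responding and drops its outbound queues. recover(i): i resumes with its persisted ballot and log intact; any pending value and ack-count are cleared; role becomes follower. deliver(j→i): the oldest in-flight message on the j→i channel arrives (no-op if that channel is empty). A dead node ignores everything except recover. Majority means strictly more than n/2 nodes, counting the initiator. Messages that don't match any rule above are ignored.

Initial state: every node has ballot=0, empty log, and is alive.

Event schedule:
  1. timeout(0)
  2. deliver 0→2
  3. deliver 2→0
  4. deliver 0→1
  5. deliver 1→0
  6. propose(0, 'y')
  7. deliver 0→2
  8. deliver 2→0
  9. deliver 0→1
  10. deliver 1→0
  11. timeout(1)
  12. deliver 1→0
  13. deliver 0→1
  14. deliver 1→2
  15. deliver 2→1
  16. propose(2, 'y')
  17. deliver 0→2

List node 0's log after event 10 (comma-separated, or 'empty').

y

[1] timeout(0) → N0(cand b3 [-])
[2] deliver 0→2 → N2(foll b3 [-])
[3] deliver 2→0 → N0(lead b3 [-])
[4] deliver 0→1 → N1(foll b3 [-])
[5] deliver 1→0 → ∅
[6] propose(0,'y') → ∅
[7] deliver 0→2 → N2(foll b3 [y])
[8] deliver 2→0 → N0(lead b3 [y])
[9] deliver 0→1 → N1(foll b3 [y])
[10] deliver 1→0 → ∅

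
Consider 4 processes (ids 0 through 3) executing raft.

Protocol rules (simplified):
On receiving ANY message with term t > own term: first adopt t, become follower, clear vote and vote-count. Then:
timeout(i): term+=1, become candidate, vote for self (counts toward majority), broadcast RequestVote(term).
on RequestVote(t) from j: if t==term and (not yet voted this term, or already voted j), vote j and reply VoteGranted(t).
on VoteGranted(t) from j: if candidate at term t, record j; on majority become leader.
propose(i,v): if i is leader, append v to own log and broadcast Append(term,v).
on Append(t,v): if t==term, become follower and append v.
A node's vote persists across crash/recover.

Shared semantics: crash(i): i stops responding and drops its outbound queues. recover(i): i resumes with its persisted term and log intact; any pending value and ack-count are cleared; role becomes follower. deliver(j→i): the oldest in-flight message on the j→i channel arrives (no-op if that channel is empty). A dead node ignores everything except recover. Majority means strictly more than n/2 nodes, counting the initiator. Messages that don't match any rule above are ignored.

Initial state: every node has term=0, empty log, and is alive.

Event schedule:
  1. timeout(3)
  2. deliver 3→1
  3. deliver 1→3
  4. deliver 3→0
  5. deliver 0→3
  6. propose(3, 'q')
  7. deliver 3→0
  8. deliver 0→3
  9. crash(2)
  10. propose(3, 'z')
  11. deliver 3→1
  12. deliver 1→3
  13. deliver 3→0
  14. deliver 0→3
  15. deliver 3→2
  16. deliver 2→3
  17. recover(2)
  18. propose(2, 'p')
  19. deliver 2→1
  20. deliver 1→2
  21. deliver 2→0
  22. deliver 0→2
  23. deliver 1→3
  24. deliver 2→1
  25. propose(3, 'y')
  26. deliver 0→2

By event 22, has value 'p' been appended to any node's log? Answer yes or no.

no

[1] timeout(3) → N3(cand t1 [-])
[2] deliver 3→1 → N1(foll t1 [-])
[3] deliver 1→3 → ∅
[4] deliver 3→0 → N0(foll t1 [-])
[5] deliver 0→3 → N3(lead t1 [-])
[6] propose(3,'q') → N3(lead t1 [q])
[7] deliver 3→0 → N0(foll t1 [q])
[8] deliver 0→3 → ∅
[9] crash(2) → N2(✗foll t0 [-])
[10] propose(3,'z') → N3(lead t1 [q,z])
[11] deliver 3→1 → N1(foll t1 [q])
[12] deliver 1→3 → ∅
[13] deliver 3→0 → N0(foll t1 [q,z])
[14] deliver 0→3 → ∅
[15] deliver 3→2 → ∅
[16] deliver 2→3 → ∅
[17] recover(2) → N2(foll t0 [-])
[18] propose(2,'p') → ∅
[19] deliver 2→1 → ∅
[20] deliver 1→2 → ∅
[21] deliver 2→0 → ∅
[22] deliver 0→2 → ∅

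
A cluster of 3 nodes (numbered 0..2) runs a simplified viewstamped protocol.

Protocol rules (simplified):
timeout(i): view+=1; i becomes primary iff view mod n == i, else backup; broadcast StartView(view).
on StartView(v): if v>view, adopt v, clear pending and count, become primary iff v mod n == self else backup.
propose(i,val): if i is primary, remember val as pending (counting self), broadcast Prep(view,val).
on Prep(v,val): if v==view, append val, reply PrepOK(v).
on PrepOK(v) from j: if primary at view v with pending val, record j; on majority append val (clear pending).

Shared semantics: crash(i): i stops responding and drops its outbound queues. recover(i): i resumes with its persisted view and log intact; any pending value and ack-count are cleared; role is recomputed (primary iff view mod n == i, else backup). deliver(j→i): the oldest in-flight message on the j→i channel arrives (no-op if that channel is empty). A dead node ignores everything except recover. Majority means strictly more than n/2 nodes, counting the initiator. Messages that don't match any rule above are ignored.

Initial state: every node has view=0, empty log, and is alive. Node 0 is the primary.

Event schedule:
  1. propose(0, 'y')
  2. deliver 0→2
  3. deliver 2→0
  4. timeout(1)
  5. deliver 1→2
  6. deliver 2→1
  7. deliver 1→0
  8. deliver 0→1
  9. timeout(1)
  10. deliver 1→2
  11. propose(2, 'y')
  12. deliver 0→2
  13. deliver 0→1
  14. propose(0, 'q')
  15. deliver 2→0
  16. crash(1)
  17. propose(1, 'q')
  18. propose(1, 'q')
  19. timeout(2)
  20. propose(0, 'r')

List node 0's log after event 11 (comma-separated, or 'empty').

after 1 — propose(0,'y'): ·
after 2 — deliver 0→2: n2:back/v0/[y]
after 3 — deliver 2→0: n0:prim/v0/[y]
after 4 — timeout(1): n1:prim/v1/[-]
after 5 — deliver 1→2: n2:back/v1/[y]
after 6 — deliver 2→1: ·
after 7 — deliver 1→0: n0:back/v1/[y]
after 8 — deliver 0→1: ·
after 9 — timeout(1): n1:back/v2/[-]
after 10 — deliver 1→2: n2:prim/v2/[y]
after 11 — propose(2,'y'): ·

y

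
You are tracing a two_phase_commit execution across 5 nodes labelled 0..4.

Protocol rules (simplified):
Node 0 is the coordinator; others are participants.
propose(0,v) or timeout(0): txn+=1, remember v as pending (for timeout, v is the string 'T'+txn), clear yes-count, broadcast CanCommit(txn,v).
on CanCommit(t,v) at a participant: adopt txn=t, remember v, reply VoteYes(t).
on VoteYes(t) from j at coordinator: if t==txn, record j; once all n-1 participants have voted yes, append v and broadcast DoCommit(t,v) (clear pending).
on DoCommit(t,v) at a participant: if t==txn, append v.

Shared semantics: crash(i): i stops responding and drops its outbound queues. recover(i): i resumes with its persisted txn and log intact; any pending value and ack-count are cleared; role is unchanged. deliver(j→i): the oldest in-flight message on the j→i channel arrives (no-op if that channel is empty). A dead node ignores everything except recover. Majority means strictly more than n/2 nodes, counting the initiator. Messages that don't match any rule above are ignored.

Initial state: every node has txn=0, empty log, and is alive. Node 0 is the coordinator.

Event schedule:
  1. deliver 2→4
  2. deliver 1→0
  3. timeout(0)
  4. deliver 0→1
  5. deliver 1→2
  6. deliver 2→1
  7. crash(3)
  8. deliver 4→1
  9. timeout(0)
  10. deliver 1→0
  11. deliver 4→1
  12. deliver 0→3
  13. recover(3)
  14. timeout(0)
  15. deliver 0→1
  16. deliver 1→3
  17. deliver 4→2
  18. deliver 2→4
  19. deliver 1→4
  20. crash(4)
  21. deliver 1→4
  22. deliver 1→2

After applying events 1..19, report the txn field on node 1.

1. deliver 2→4:  nop
2. deliver 1→0:  nop
3. timeout(0):  <0:coor t1 ->
4. deliver 0→1:  <1:part t1 ->
5. deliver 1→2:  nop
6. deliver 2→1:  nop
7. crash(3):  <3:✗part t0 ->
8. deliver 4→1:  nop
9. timeout(0):  <0:coor t2 ->
10. deliver 1→0:  nop
11. deliver 4→1:  nop
12. deliver 0→3:  nop
13. recover(3):  <3:part t0 ->
14. timeout(0):  <0:coor t3 ->
15. deliver 0→1:  <1:part t2 ->
16. deliver 1→3:  nop
17. deliver 4→2:  nop
18. deliver 2→4:  nop
19. deliver 1→4:  nop

2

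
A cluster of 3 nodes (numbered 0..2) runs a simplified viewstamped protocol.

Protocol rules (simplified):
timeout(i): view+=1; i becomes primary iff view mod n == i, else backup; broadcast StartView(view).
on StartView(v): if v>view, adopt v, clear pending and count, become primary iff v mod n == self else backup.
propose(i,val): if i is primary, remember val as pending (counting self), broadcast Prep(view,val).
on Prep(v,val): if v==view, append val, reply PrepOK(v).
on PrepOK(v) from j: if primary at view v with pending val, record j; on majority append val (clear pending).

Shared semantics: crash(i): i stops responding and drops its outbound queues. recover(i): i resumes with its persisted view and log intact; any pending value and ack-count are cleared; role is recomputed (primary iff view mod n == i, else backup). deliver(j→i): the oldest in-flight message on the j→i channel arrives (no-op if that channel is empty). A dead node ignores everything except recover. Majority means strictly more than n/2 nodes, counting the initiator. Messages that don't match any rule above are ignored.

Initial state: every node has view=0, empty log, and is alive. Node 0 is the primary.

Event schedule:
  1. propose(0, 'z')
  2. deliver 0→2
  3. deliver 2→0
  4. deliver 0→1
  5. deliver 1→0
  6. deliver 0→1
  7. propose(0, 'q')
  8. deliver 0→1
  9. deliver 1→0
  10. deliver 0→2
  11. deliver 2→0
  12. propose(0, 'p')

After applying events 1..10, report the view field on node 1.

0

e1 propose(0,'z'): ·
e2 deliver 0→2: 2[back,v=0,z]
e3 deliver 2→0: 0[prim,v=0,z]
e4 deliver 0→1: 1[back,v=0,z]
e5 deliver 1→0: ·
e6 deliver 0→1: ·
e7 propose(0,'q'): ·
e8 deliver 0→1: 1[back,v=0,z,q]
e9 deliver 1→0: 0[prim,v=0,z,q]
e10 deliver 0→2: 2[back,v=0,z,q]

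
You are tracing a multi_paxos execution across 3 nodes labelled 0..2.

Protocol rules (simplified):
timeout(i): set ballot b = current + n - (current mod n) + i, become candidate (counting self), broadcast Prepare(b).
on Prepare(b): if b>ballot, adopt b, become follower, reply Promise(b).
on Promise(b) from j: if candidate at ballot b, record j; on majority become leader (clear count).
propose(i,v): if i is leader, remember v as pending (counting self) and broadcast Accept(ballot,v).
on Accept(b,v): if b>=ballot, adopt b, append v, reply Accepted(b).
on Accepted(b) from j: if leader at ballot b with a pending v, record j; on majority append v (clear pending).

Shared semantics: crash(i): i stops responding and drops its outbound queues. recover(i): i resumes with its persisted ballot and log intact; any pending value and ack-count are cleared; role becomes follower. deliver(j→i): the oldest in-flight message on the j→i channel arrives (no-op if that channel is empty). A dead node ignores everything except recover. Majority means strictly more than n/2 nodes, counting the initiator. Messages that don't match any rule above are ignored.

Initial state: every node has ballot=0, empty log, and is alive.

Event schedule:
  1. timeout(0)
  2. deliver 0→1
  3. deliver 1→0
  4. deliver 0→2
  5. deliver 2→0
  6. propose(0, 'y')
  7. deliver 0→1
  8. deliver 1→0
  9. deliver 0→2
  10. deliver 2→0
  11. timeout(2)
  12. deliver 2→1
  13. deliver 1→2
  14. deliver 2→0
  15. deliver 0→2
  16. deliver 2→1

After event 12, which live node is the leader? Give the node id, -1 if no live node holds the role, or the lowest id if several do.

0

[1] timeout(0) → N0(cand b3 [-])
[2] deliver 0→1 → N1(foll b3 [-])
[3] deliver 1→0 → N0(lead b3 [-])
[4] deliver 0→2 → N2(foll b3 [-])
[5] deliver 2→0 → ∅
[6] propose(0,'y') → ∅
[7] deliver 0→1 → N1(foll b3 [y])
[8] deliver 1→0 → N0(lead b3 [y])
[9] deliver 0→2 → N2(foll b3 [y])
[10] deliver 2→0 → ∅
[11] timeout(2) → N2(cand b8 [y])
[12] deliver 2→1 → N1(foll b8 [y])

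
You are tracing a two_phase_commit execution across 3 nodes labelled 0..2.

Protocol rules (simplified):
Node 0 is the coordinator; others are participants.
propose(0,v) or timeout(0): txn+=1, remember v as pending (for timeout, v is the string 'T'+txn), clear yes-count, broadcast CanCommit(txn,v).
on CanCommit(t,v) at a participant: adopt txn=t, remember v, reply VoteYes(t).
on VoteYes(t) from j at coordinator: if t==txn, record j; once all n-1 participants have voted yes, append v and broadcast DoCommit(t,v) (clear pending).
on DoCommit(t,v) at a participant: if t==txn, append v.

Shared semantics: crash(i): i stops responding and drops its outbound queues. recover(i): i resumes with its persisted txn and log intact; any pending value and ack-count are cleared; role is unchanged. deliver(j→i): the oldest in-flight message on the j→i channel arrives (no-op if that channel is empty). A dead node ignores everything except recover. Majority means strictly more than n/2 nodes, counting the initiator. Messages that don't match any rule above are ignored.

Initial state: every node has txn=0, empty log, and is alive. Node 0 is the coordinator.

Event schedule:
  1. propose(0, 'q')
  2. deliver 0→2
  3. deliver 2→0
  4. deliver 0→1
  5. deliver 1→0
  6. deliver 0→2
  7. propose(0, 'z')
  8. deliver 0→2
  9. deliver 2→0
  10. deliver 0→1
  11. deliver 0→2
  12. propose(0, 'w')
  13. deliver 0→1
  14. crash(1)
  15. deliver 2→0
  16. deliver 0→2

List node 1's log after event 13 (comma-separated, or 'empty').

e1 propose(0,'q'): 0[coor,t=1,-]
e2 deliver 0→2: 2[part,t=1,-]
e3 deliver 2→0: ·
e4 deliver 0→1: 1[part,t=1,-]
e5 deliver 1→0: 0[coor,t=1,q]
e6 deliver 0→2: 2[part,t=1,q]
e7 propose(0,'z'): 0[coor,t=2,q]
e8 deliver 0→2: 2[part,t=2,q]
e9 deliver 2→0: ·
e10 deliver 0→1: 1[part,t=1,q]
e11 deliver 0→2: ·
e12 propose(0,'w'): 0[coor,t=3,q]
e13 deliver 0→1: 1[part,t=2,q]

q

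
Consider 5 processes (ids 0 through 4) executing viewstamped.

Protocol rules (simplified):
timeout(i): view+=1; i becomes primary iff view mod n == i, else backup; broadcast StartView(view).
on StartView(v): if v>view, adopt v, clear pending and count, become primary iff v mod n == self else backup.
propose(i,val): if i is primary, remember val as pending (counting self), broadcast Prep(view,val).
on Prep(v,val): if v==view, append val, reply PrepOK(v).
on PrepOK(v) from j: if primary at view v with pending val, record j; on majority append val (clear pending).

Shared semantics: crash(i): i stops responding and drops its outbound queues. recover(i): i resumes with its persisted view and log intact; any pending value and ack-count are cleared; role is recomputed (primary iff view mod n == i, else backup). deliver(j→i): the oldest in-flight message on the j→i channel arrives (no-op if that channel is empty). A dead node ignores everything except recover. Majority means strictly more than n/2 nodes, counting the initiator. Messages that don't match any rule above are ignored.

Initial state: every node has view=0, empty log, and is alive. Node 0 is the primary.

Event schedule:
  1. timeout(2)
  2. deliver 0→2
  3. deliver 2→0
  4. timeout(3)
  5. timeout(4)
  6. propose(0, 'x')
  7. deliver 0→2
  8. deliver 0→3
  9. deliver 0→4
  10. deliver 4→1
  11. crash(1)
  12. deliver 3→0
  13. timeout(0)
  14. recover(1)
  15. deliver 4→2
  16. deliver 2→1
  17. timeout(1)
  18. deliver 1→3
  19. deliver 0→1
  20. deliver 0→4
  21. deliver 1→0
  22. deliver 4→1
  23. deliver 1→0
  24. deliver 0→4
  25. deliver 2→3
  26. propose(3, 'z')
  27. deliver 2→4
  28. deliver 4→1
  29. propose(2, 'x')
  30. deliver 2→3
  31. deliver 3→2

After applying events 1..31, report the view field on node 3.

2

step 1 timeout(2): 2={back,v=1,log=-}
step 2 deliver 0→2: —
step 3 deliver 2→0: 0={back,v=1,log=-}
step 4 timeout(3): 3={back,v=1,log=-}
step 5 timeout(4): 4={back,v=1,log=-}
step 6 propose(0,'x'): —
step 7 deliver 0→2: —
step 8 deliver 0→3: —
step 9 deliver 0→4: —
step 10 deliver 4→1: 1={prim,v=1,log=-}
step 11 crash(1): 1={✗prim,v=1,log=-}
step 12 deliver 3→0: —
step 13 timeout(0): 0={back,v=2,log=-}
step 14 recover(1): 1={prim,v=1,log=-}
step 15 deliver 4→2: —
step 16 deliver 2→1: —
step 17 timeout(1): 1={back,v=2,log=-}
step 18 deliver 1→3: 3={back,v=2,log=-}
step 19 deliver 0→1: —
step 20 deliver 0→4: 4={back,v=2,log=-}
step 21 deliver 1→0: —
step 22 deliver 4→1: —
step 23 deliver 1→0: —
step 24 deliver 0→4: —
step 25 deliver 2→3: —
step 26 propose(3,'z'): —
step 27 deliver 2→4: —
step 28 deliver 4→1: —
step 29 propose(2,'x'): —
step 30 deliver 2→3: —
step 31 deliver 3→2: —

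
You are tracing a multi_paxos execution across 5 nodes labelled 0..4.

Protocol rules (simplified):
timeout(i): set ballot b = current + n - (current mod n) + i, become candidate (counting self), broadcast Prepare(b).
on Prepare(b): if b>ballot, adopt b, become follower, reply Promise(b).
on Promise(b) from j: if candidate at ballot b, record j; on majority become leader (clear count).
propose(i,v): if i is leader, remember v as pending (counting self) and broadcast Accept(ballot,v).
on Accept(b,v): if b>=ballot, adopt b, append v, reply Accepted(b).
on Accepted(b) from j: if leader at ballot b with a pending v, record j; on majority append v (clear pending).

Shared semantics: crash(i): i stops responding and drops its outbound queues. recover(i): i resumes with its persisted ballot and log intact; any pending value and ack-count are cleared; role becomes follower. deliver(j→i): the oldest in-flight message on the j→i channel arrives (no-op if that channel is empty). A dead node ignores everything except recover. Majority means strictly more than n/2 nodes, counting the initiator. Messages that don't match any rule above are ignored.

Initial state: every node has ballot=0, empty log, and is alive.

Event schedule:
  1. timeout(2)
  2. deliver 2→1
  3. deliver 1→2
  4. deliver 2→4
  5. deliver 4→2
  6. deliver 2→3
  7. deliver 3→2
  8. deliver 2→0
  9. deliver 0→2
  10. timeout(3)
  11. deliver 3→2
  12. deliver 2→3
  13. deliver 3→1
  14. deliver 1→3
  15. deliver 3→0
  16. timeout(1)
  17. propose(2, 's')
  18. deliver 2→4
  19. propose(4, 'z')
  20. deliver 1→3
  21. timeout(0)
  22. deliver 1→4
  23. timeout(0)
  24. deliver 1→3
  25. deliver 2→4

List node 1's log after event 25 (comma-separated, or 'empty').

empty

[1] timeout(2) → N2(cand b7 [-])
[2] deliver 2→1 → N1(foll b7 [-])
[3] deliver 1→2 → ∅
[4] deliver 2→4 → N4(foll b7 [-])
[5] deliver 4→2 → N2(lead b7 [-])
[6] deliver 2→3 → N3(foll b7 [-])
[7] deliver 3→2 → ∅
[8] deliver 2→0 → N0(foll b7 [-])
[9] deliver 0→2 → ∅
[10] timeout(3) → N3(cand b13 [-])
[11] deliver 3→2 → N2(foll b13 [-])
[12] deliver 2→3 → ∅
[13] deliver 3→1 → N1(foll b13 [-])
[14] deliver 1→3 → N3(lead b13 [-])
[15] deliver 3→0 → N0(foll b13 [-])
[16] timeout(1) → N1(cand b16 [-])
[17] propose(2,'s') → ∅
[18] deliver 2→4 → ∅
[19] propose(4,'z') → ∅
[20] deliver 1→3 → N3(foll b16 [-])
[21] timeout(0) → N0(cand b15 [-])
[22] deliver 1→4 → N4(foll b16 [-])
[23] timeout(0) → N0(cand b20 [-])
[24] deliver 1→3 → ∅
[25] deliver 2→4 → ∅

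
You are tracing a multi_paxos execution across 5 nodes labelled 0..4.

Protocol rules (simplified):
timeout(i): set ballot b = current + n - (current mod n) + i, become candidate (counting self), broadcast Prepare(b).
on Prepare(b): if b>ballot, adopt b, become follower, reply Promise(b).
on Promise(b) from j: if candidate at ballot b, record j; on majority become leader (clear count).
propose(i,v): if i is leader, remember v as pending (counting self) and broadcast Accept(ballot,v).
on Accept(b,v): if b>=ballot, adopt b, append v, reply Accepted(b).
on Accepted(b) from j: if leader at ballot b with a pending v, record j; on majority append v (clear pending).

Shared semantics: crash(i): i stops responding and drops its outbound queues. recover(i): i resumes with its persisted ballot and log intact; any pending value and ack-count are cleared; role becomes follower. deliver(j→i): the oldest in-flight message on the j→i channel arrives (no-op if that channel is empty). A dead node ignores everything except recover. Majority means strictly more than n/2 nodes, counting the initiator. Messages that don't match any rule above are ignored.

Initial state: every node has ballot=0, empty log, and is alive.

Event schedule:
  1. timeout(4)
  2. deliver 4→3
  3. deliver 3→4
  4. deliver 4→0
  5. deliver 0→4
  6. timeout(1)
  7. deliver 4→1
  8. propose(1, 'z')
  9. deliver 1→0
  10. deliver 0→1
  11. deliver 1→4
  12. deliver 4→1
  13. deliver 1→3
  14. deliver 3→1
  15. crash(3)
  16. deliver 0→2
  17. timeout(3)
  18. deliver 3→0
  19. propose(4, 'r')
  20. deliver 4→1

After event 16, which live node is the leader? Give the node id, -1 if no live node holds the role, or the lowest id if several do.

[1] timeout(4) → N4(cand b9 [-])
[2] deliver 4→3 → N3(foll b9 [-])
[3] deliver 3→4 → ∅
[4] deliver 4→0 → N0(foll b9 [-])
[5] deliver 0→4 → N4(lead b9 [-])
[6] timeout(1) → N1(cand b6 [-])
[7] deliver 4→1 → N1(foll b9 [-])
[8] propose(1,'z') → ∅
[9] deliver 1→0 → ∅
[10] deliver 0→1 → ∅
[11] deliver 1→4 → ∅
[12] deliver 4→1 → ∅
[13] deliver 1→3 → ∅
[14] deliver 3→1 → ∅
[15] crash(3) → N3(✗foll b9 [-])
[16] deliver 0→2 → ∅

4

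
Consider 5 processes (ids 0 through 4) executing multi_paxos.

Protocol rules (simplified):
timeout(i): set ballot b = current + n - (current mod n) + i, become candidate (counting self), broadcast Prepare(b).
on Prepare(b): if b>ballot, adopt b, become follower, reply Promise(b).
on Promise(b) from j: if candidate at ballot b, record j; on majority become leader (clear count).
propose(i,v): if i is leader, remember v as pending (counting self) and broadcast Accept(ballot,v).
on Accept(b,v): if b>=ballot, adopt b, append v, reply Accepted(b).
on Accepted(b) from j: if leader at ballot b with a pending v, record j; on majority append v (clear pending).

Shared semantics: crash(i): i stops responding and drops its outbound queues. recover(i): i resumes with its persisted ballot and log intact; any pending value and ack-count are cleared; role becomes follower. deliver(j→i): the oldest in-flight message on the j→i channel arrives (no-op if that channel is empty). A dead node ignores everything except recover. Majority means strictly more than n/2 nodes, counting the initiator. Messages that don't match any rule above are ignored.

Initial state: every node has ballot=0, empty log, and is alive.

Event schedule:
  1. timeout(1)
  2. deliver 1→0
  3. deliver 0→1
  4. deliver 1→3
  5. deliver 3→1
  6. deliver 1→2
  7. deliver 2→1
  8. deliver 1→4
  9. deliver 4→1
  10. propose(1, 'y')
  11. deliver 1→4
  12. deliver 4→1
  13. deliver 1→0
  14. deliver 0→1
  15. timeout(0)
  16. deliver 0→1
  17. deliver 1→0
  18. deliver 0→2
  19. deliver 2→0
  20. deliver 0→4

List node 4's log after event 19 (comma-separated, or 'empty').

y

1. timeout(1):  <1:cand b6 ->
2. deliver 1→0:  <0:foll b6 ->
3. deliver 0→1:  nop
4. deliver 1→3:  <3:foll b6 ->
5. deliver 3→1:  <1:lead b6 ->
6. deliver 1→2:  <2:foll b6 ->
7. deliver 2→1:  nop
8. deliver 1→4:  <4:foll b6 ->
9. deliver 4→1:  nop
10. propose(1,'y'):  nop
11. deliver 1→4:  <4:foll b6 y>
12. deliver 4→1:  nop
13. deliver 1→0:  <0:foll b6 y>
14. deliver 0→1:  <1:lead b6 y>
15. timeout(0):  <0:cand b10 y>
16. deliver 0→1:  <1:foll b10 y>
17. deliver 1→0:  nop
18. deliver 0→2:  <2:foll b10 ->
19. deliver 2→0:  <0:lead b10 y>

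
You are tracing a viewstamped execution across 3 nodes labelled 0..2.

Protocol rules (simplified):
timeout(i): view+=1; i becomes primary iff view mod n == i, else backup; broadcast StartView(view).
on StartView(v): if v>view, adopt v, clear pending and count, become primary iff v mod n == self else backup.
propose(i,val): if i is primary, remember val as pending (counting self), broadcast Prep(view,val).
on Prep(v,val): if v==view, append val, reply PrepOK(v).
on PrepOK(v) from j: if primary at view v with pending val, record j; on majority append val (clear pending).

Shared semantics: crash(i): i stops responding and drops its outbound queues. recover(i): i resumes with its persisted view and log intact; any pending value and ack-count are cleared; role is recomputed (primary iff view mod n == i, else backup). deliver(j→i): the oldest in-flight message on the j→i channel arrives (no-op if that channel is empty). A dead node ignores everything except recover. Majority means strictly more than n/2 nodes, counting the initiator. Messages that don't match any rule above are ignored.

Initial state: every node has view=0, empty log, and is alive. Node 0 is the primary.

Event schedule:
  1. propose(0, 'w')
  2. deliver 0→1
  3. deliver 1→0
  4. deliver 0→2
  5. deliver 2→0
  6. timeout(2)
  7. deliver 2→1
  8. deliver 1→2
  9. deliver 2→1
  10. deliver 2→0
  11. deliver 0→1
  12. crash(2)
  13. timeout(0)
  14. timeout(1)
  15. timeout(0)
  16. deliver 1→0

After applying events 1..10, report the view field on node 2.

1

[1] propose(0,'w') → ∅
[2] deliver 0→1 → N1(back v0 [w])
[3] deliver 1→0 → N0(prim v0 [w])
[4] deliver 0→2 → N2(back v0 [w])
[5] deliver 2→0 → ∅
[6] timeout(2) → N2(back v1 [w])
[7] deliver 2→1 → N1(prim v1 [w])
[8] deliver 1→2 → ∅
[9] deliver 2→1 → ∅
[10] deliver 2→0 → N0(back v1 [w])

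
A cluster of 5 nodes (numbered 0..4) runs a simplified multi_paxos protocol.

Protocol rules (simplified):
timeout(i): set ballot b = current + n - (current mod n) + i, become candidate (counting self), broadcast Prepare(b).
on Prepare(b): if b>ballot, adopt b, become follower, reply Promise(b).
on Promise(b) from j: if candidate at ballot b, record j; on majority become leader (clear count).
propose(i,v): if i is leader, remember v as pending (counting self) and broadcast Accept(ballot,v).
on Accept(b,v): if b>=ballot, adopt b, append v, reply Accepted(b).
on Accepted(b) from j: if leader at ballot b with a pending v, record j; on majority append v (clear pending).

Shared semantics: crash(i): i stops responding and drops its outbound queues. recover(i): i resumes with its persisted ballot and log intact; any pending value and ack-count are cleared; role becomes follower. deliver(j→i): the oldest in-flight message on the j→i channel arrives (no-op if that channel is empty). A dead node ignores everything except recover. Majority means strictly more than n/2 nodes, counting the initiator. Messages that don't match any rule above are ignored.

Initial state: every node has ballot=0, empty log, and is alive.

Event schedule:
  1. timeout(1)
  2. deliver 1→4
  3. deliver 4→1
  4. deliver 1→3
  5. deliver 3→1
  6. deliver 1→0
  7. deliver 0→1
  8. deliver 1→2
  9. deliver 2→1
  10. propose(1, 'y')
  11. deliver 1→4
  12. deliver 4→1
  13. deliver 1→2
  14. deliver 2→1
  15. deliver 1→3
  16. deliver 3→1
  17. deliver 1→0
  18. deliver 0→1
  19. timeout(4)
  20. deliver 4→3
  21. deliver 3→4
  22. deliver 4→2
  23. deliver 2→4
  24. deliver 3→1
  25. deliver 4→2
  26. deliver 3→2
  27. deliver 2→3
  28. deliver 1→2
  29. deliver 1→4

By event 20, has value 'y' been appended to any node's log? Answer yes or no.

1. timeout(1):  <1:cand b6 ->
2. deliver 1→4:  <4:foll b6 ->
3. deliver 4→1:  nop
4. deliver 1→3:  <3:foll b6 ->
5. deliver 3→1:  <1:lead b6 ->
6. deliver 1→0:  <0:foll b6 ->
7. deliver 0→1:  nop
8. deliver 1→2:  <2:foll b6 ->
9. deliver 2→1:  nop
10. propose(1,'y'):  nop
11. deliver 1→4:  <4:foll b6 y>
12. deliver 4→1:  nop
13. deliver 1→2:  <2:foll b6 y>
14. deliver 2→1:  <1:lead b6 y>
15. deliver 1→3:  <3:foll b6 y>
16. deliver 3→1:  nop
17. deliver 1→0:  <0:foll b6 y>
18. deliver 0→1:  nop
19. timeout(4):  <4:cand b14 y>
20. deliver 4→3:  <3:foll b14 y>

yes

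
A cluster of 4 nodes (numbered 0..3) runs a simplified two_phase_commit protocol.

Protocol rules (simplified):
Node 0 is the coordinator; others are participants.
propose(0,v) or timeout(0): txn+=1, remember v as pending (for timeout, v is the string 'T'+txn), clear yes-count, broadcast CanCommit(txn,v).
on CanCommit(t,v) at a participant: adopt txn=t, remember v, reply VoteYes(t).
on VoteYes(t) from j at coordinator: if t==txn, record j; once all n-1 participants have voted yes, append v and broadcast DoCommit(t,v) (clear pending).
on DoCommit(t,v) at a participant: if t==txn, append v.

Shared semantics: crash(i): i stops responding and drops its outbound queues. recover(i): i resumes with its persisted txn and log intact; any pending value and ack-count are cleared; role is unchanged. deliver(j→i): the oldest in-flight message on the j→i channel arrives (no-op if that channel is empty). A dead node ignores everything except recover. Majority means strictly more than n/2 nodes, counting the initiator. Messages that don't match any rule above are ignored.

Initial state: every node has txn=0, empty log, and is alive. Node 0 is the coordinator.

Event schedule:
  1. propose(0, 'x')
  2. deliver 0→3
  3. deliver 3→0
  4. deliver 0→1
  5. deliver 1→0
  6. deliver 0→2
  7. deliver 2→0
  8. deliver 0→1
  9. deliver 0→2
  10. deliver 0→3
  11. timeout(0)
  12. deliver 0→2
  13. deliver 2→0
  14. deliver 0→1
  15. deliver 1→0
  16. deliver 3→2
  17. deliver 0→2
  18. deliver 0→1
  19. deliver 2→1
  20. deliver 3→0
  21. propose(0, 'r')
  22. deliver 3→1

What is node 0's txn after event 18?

after 1 — propose(0,'x'): n0:coor/t1/[-]
after 2 — deliver 0→3: n3:part/t1/[-]
after 3 — deliver 3→0: ·
after 4 — deliver 0→1: n1:part/t1/[-]
after 5 — deliver 1→0: ·
after 6 — deliver 0→2: n2:part/t1/[-]
after 7 — deliver 2→0: n0:coor/t1/[x]
after 8 — deliver 0→1: n1:part/t1/[x]
after 9 — deliver 0→2: n2:part/t1/[x]
after 10 — deliver 0→3: n3:part/t1/[x]
after 11 — timeout(0): n0:coor/t2/[x]
after 12 — deliver 0→2: n2:part/t2/[x]
after 13 — deliver 2→0: ·
after 14 — deliver 0→1: n1:part/t2/[x]
after 15 — deliver 1→0: ·
after 16 — deliver 3→2: ·
after 17 — deliver 0→2: ·
after 18 — deliver 0→1: ·

2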